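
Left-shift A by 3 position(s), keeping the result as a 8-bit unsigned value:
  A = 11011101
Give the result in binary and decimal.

Shift left by 3: drop the top 3 bit(s), append 3 zero(s) on the right.
  11011101  ->  discard [110], keep [11101], append 000
= 11101000

Answer: 11101000 (232)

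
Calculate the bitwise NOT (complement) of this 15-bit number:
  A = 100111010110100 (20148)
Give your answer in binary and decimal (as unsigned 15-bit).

Flip each bit (0->1, 1->0):
  100111010110100
  011000101001011

Answer: 011000101001011 (12619)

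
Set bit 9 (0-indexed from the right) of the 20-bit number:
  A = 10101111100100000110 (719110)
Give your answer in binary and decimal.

Mask = 1 << 9 = 00000000001000000000
Bit 9 of A is 0, so OR-ing with the mask flips it to 1.
  10101111100100000110
| 00000000001000000000
----------------------
  10101111101100000110

Answer: 10101111101100000110 (719622)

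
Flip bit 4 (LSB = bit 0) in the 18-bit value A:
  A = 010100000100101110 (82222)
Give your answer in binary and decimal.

Mask = 1 << 4 = 000000000000010000
Bit 4 of A is 0; XOR with the mask flips it to 1.
  010100000100101110
^ 000000000000010000
--------------------
  010100000100111110

Answer: 010100000100111110 (82238)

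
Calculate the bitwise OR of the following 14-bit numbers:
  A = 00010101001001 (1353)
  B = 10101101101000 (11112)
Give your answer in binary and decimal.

Apply | to each column (1 where either bit is 1):
  00010101001001
| 10101101101000
----------------
  10111101101001

Answer: 10111101101001 (12137)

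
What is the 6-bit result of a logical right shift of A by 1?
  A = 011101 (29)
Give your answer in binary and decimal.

Logical shift right by 1: drop the bottom 1 bit(s), prepend 1 zero(s) on the left.
  011101  ->  keep [01110], discard [1], prepend 0
= 001110

Answer: 001110 (14)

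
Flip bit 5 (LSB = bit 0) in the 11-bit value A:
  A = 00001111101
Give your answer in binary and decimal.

Mask = 1 << 5 = 00000100000
Bit 5 of A is 1; XOR with the mask flips it to 0.
  00001111101
^ 00000100000
-------------
  00001011101

Answer: 00001011101 (93)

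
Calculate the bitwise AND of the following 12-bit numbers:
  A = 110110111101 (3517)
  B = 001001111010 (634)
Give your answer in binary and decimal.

Apply & to each column (1 only where both bits are 1):
  110110111101
& 001001111010
--------------
  000000111000

Answer: 000000111000 (56)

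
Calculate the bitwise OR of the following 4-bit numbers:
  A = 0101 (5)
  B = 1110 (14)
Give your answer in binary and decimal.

Apply | to each column (1 where either bit is 1):
  0101
| 1110
------
  1111

Answer: 1111 (15)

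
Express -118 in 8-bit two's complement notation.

1. Binary of +118:  01110110
2. Invert bits:     10001001
3. Add 1:           10001010

Answer: 10001010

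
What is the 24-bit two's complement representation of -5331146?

1. Binary of +5331146:  010100010101100011001010
2. Invert bits:     101011101010011100110101
3. Add 1:           101011101010011100110110

Answer: 101011101010011100110110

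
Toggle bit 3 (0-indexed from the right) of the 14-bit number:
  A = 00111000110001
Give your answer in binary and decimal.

Mask = 1 << 3 = 00000000001000
Bit 3 of A is 0; XOR with the mask flips it to 1.
  00111000110001
^ 00000000001000
----------------
  00111000111001

Answer: 00111000111001 (3641)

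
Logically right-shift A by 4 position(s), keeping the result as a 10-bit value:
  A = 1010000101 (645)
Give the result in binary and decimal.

Logical shift right by 4: drop the bottom 4 bit(s), prepend 4 zero(s) on the left.
  1010000101  ->  keep [101000], discard [0101], prepend 0000
= 0000101000

Answer: 0000101000 (40)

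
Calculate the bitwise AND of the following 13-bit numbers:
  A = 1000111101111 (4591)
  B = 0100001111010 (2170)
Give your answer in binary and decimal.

Apply & to each column (1 only where both bits are 1):
  1000111101111
& 0100001111010
---------------
  0000001101010

Answer: 0000001101010 (106)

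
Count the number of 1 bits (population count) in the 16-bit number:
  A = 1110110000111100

1110110000111100
1-bits at positions (from bit 0 = LSB): 2, 3, 4, 5, 10, 11, 13, 14, 15
Count = 9

Answer: 9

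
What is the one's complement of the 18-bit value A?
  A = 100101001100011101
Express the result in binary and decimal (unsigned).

Flip each bit (0->1, 1->0):
  100101001100011101
  011010110011100010

Answer: 011010110011100010 (109794)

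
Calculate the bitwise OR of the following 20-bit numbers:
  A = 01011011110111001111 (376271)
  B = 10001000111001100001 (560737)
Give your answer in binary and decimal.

Apply | to each column (1 where either bit is 1):
  01011011110111001111
| 10001000111001100001
----------------------
  11011011111111101111

Answer: 11011011111111101111 (901103)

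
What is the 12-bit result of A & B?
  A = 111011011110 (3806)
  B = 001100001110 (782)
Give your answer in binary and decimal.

Apply & to each column (1 only where both bits are 1):
  111011011110
& 001100001110
--------------
  001000001110

Answer: 001000001110 (526)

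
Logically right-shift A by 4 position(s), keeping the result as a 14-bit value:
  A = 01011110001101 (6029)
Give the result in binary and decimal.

Logical shift right by 4: drop the bottom 4 bit(s), prepend 4 zero(s) on the left.
  01011110001101  ->  keep [0101111000], discard [1101], prepend 0000
= 00000101111000

Answer: 00000101111000 (376)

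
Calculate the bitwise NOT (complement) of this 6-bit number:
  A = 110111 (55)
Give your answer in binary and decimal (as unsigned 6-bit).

Flip each bit (0->1, 1->0):
  110111
  001000

Answer: 001000 (8)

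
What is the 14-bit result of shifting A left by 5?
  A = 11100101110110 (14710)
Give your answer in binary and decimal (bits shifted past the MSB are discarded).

Shift left by 5: drop the top 5 bit(s), append 5 zero(s) on the right.
  11100101110110  ->  discard [11100], keep [101110110], append 00000
= 10111011000000

Answer: 10111011000000 (11968)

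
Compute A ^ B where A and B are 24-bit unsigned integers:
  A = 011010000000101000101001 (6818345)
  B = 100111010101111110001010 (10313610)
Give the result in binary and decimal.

Apply ^ to each column (1 where bits differ):
  011010000000101000101001
^ 100111010101111110001010
--------------------------
  111101010101010110100011

Answer: 111101010101010110100011 (16078243)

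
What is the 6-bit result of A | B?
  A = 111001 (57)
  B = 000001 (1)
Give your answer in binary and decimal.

Apply | to each column (1 where either bit is 1):
  111001
| 000001
--------
  111001

Answer: 111001 (57)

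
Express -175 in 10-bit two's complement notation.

1. Binary of +175:  0010101111
2. Invert bits:     1101010000
3. Add 1:           1101010001

Answer: 1101010001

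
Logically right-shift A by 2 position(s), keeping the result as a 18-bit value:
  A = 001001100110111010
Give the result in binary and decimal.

Logical shift right by 2: drop the bottom 2 bit(s), prepend 2 zero(s) on the left.
  001001100110111010  ->  keep [0010011001101110], discard [10], prepend 00
= 000010011001101110

Answer: 000010011001101110 (9838)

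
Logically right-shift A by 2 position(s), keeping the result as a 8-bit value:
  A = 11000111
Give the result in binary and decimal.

Logical shift right by 2: drop the bottom 2 bit(s), prepend 2 zero(s) on the left.
  11000111  ->  keep [110001], discard [11], prepend 00
= 00110001

Answer: 00110001 (49)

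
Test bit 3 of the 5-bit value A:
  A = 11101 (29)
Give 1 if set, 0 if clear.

Bit 3 is the 4th from the right.
  11101
   ^
That bit is 1.

Answer: 1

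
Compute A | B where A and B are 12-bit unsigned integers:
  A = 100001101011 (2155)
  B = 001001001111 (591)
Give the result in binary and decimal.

Apply | to each column (1 where either bit is 1):
  100001101011
| 001001001111
--------------
  101001101111

Answer: 101001101111 (2671)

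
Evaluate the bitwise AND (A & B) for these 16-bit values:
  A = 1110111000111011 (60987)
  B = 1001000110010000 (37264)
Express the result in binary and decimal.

Apply & to each column (1 only where both bits are 1):
  1110111000111011
& 1001000110010000
------------------
  1000000000010000

Answer: 1000000000010000 (32784)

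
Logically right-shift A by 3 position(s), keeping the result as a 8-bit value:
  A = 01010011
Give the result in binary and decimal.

Logical shift right by 3: drop the bottom 3 bit(s), prepend 3 zero(s) on the left.
  01010011  ->  keep [01010], discard [011], prepend 000
= 00001010

Answer: 00001010 (10)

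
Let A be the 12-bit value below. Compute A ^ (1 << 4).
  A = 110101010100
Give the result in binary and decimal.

Mask = 1 << 4 = 000000010000
Bit 4 of A is 1; XOR with the mask flips it to 0.
  110101010100
^ 000000010000
--------------
  110101000100

Answer: 110101000100 (3396)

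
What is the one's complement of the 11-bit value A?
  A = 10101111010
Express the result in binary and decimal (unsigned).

Flip each bit (0->1, 1->0):
  10101111010
  01010000101

Answer: 01010000101 (645)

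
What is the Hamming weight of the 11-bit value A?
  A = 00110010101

00110010101
1-bits at positions (from bit 0 = LSB): 0, 2, 4, 7, 8
Count = 5

Answer: 5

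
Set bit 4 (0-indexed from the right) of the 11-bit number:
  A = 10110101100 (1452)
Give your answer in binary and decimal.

Mask = 1 << 4 = 00000010000
Bit 4 of A is 0, so OR-ing with the mask flips it to 1.
  10110101100
| 00000010000
-------------
  10110111100

Answer: 10110111100 (1468)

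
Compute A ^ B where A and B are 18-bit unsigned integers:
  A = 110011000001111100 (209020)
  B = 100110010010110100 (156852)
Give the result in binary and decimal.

Apply ^ to each column (1 where bits differ):
  110011000001111100
^ 100110010010110100
--------------------
  010101010011001000

Answer: 010101010011001000 (87240)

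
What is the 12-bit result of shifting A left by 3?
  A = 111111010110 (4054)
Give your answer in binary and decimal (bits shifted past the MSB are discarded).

Shift left by 3: drop the top 3 bit(s), append 3 zero(s) on the right.
  111111010110  ->  discard [111], keep [111010110], append 000
= 111010110000

Answer: 111010110000 (3760)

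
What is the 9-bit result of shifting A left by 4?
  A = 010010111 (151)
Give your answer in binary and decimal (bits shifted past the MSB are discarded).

Shift left by 4: drop the top 4 bit(s), append 4 zero(s) on the right.
  010010111  ->  discard [0100], keep [10111], append 0000
= 101110000

Answer: 101110000 (368)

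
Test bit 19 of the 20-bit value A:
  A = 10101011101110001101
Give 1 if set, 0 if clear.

Bit 19 is the 20th from the right.
  10101011101110001101
  ^
That bit is 1.

Answer: 1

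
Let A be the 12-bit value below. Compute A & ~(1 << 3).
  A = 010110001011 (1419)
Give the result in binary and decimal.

Mask = ~(1 << 3) = 111111110111
Bit 3 of A is 1, so AND-ing with the mask clears it to 0.
  010110001011
& 111111110111
--------------
  010110000011

Answer: 010110000011 (1411)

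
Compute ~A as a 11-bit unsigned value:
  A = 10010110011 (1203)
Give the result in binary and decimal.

Flip each bit (0->1, 1->0):
  10010110011
  01101001100

Answer: 01101001100 (844)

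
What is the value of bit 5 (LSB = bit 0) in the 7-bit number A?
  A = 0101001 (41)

Bit 5 is the 6th from the right.
  0101001
   ^
That bit is 1.

Answer: 1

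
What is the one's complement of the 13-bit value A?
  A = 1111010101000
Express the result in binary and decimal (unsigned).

Flip each bit (0->1, 1->0):
  1111010101000
  0000101010111

Answer: 0000101010111 (343)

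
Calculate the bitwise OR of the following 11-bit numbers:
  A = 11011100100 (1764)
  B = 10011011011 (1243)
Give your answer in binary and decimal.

Apply | to each column (1 where either bit is 1):
  11011100100
| 10011011011
-------------
  11011111111

Answer: 11011111111 (1791)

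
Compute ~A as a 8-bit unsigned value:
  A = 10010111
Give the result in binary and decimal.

Flip each bit (0->1, 1->0):
  10010111
  01101000

Answer: 01101000 (104)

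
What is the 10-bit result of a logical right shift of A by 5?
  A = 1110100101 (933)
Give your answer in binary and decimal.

Logical shift right by 5: drop the bottom 5 bit(s), prepend 5 zero(s) on the left.
  1110100101  ->  keep [11101], discard [00101], prepend 00000
= 0000011101

Answer: 0000011101 (29)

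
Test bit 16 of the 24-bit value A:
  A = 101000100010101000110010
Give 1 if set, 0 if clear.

Bit 16 is the 17th from the right.
  101000100010101000110010
         ^
That bit is 0.

Answer: 0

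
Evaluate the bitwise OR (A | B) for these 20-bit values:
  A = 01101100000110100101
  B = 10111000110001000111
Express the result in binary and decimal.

Apply | to each column (1 where either bit is 1):
  01101100000110100101
| 10111000110001000111
----------------------
  11111100110111100111

Answer: 11111100110111100111 (1035751)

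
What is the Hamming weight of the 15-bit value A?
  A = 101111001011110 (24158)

101111001011110
1-bits at positions (from bit 0 = LSB): 1, 2, 3, 4, 6, 9, 10, 11, 12, 14
Count = 10

Answer: 10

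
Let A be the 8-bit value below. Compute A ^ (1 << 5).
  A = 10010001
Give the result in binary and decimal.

Mask = 1 << 5 = 00100000
Bit 5 of A is 0; XOR with the mask flips it to 1.
  10010001
^ 00100000
----------
  10110001

Answer: 10110001 (177)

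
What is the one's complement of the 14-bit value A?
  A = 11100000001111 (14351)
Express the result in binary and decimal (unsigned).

Flip each bit (0->1, 1->0):
  11100000001111
  00011111110000

Answer: 00011111110000 (2032)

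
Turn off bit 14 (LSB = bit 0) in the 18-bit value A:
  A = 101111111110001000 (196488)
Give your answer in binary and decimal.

Mask = ~(1 << 14) = 111011111111111111
Bit 14 of A is 1, so AND-ing with the mask clears it to 0.
  101111111110001000
& 111011111111111111
--------------------
  101011111110001000

Answer: 101011111110001000 (180104)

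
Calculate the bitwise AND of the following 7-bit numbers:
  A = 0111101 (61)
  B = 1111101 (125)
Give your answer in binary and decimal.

Apply & to each column (1 only where both bits are 1):
  0111101
& 1111101
---------
  0111101

Answer: 0111101 (61)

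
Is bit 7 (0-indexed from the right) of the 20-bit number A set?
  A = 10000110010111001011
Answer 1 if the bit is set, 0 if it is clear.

Bit 7 is the 8th from the right.
  10000110010111001011
              ^
That bit is 1.

Answer: 1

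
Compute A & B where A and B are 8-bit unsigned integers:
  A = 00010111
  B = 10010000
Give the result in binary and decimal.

Apply & to each column (1 only where both bits are 1):
  00010111
& 10010000
----------
  00010000

Answer: 00010000 (16)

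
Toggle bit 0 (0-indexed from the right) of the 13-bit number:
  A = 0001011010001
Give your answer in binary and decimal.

Mask = 1 << 0 = 0000000000001
Bit 0 of A is 1; XOR with the mask flips it to 0.
  0001011010001
^ 0000000000001
---------------
  0001011010000

Answer: 0001011010000 (720)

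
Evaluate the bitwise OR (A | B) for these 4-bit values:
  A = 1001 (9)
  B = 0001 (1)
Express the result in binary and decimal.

Apply | to each column (1 where either bit is 1):
  1001
| 0001
------
  1001

Answer: 1001 (9)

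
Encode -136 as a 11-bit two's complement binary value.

1. Binary of +136:  00010001000
2. Invert bits:     11101110111
3. Add 1:           11101111000

Answer: 11101111000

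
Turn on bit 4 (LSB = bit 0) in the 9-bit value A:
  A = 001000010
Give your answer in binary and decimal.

Mask = 1 << 4 = 000010000
Bit 4 of A is 0, so OR-ing with the mask flips it to 1.
  001000010
| 000010000
-----------
  001010010

Answer: 001010010 (82)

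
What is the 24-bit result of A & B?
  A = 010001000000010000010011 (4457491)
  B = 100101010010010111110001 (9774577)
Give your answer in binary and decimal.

Apply & to each column (1 only where both bits are 1):
  010001000000010000010011
& 100101010010010111110001
--------------------------
  000001000000010000010001

Answer: 000001000000010000010001 (263185)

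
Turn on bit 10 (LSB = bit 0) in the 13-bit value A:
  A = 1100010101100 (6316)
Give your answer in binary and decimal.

Mask = 1 << 10 = 0010000000000
Bit 10 of A is 0, so OR-ing with the mask flips it to 1.
  1100010101100
| 0010000000000
---------------
  1110010101100

Answer: 1110010101100 (7340)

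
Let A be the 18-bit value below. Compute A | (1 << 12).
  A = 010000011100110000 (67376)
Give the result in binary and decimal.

Mask = 1 << 12 = 000001000000000000
Bit 12 of A is 0, so OR-ing with the mask flips it to 1.
  010000011100110000
| 000001000000000000
--------------------
  010001011100110000

Answer: 010001011100110000 (71472)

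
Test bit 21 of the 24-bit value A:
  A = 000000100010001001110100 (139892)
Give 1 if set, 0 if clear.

Bit 21 is the 22nd from the right.
  000000100010001001110100
    ^
That bit is 0.

Answer: 0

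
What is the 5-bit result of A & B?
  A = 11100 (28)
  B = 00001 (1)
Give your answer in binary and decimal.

Apply & to each column (1 only where both bits are 1):
  11100
& 00001
-------
  00000

Answer: 00000 (0)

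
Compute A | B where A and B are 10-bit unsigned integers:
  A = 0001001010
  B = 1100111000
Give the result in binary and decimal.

Apply | to each column (1 where either bit is 1):
  0001001010
| 1100111000
------------
  1101111010

Answer: 1101111010 (890)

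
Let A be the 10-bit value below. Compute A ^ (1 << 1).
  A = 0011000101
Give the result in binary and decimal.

Mask = 1 << 1 = 0000000010
Bit 1 of A is 0; XOR with the mask flips it to 1.
  0011000101
^ 0000000010
------------
  0011000111

Answer: 0011000111 (199)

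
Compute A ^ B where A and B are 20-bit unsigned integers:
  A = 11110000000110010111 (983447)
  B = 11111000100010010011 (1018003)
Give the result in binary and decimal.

Apply ^ to each column (1 where bits differ):
  11110000000110010111
^ 11111000100010010011
----------------------
  00001000100100000100

Answer: 00001000100100000100 (35076)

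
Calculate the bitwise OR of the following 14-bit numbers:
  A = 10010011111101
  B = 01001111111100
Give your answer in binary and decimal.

Apply | to each column (1 where either bit is 1):
  10010011111101
| 01001111111100
----------------
  11011111111101

Answer: 11011111111101 (14333)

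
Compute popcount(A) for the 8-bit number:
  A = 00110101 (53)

00110101
1-bits at positions (from bit 0 = LSB): 0, 2, 4, 5
Count = 4

Answer: 4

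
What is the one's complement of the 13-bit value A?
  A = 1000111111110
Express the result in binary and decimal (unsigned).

Flip each bit (0->1, 1->0):
  1000111111110
  0111000000001

Answer: 0111000000001 (3585)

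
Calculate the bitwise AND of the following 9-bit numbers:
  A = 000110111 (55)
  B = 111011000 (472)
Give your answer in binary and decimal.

Apply & to each column (1 only where both bits are 1):
  000110111
& 111011000
-----------
  000010000

Answer: 000010000 (16)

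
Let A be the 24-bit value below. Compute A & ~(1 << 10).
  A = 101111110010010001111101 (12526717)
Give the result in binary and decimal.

Mask = ~(1 << 10) = 111111111111101111111111
Bit 10 of A is 1, so AND-ing with the mask clears it to 0.
  101111110010010001111101
& 111111111111101111111111
--------------------------
  101111110010000001111101

Answer: 101111110010000001111101 (12525693)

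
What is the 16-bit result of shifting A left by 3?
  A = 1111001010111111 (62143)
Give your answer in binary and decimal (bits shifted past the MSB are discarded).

Shift left by 3: drop the top 3 bit(s), append 3 zero(s) on the right.
  1111001010111111  ->  discard [111], keep [1001010111111], append 000
= 1001010111111000

Answer: 1001010111111000 (38392)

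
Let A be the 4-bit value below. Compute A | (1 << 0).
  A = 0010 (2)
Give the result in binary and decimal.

Mask = 1 << 0 = 0001
Bit 0 of A is 0, so OR-ing with the mask flips it to 1.
  0010
| 0001
------
  0011

Answer: 0011 (3)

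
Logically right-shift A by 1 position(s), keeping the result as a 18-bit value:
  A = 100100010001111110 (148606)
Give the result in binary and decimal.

Logical shift right by 1: drop the bottom 1 bit(s), prepend 1 zero(s) on the left.
  100100010001111110  ->  keep [10010001000111111], discard [0], prepend 0
= 010010001000111111

Answer: 010010001000111111 (74303)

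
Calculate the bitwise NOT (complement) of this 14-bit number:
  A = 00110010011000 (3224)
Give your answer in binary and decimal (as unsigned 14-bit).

Flip each bit (0->1, 1->0):
  00110010011000
  11001101100111

Answer: 11001101100111 (13159)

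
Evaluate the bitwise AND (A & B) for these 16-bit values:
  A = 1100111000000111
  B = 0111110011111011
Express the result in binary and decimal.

Apply & to each column (1 only where both bits are 1):
  1100111000000111
& 0111110011111011
------------------
  0100110000000011

Answer: 0100110000000011 (19459)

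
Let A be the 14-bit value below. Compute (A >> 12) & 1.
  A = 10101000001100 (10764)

Bit 12 is the 13th from the right.
  10101000001100
   ^
That bit is 0.

Answer: 0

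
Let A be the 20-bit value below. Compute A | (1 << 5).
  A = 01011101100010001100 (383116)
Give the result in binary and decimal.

Mask = 1 << 5 = 00000000000000100000
Bit 5 of A is 0, so OR-ing with the mask flips it to 1.
  01011101100010001100
| 00000000000000100000
----------------------
  01011101100010101100

Answer: 01011101100010101100 (383148)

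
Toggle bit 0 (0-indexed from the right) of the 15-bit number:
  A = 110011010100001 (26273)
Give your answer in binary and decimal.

Mask = 1 << 0 = 000000000000001
Bit 0 of A is 1; XOR with the mask flips it to 0.
  110011010100001
^ 000000000000001
-----------------
  110011010100000

Answer: 110011010100000 (26272)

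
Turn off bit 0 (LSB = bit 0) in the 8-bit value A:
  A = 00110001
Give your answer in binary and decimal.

Mask = ~(1 << 0) = 11111110
Bit 0 of A is 1, so AND-ing with the mask clears it to 0.
  00110001
& 11111110
----------
  00110000

Answer: 00110000 (48)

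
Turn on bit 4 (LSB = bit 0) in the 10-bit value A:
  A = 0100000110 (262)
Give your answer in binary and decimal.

Mask = 1 << 4 = 0000010000
Bit 4 of A is 0, so OR-ing with the mask flips it to 1.
  0100000110
| 0000010000
------------
  0100010110

Answer: 0100010110 (278)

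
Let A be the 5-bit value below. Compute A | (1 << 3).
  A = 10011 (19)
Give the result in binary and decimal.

Mask = 1 << 3 = 01000
Bit 3 of A is 0, so OR-ing with the mask flips it to 1.
  10011
| 01000
-------
  11011

Answer: 11011 (27)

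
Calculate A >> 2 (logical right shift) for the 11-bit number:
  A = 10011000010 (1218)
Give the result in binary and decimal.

Logical shift right by 2: drop the bottom 2 bit(s), prepend 2 zero(s) on the left.
  10011000010  ->  keep [100110000], discard [10], prepend 00
= 00100110000

Answer: 00100110000 (304)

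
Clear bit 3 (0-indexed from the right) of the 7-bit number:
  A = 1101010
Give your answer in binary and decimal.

Mask = ~(1 << 3) = 1110111
Bit 3 of A is 1, so AND-ing with the mask clears it to 0.
  1101010
& 1110111
---------
  1100010

Answer: 1100010 (98)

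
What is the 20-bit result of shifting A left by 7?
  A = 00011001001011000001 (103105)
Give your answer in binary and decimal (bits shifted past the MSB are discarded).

Shift left by 7: drop the top 7 bit(s), append 7 zero(s) on the right.
  00011001001011000001  ->  discard [0001100], keep [1001011000001], append 0000000
= 10010110000010000000

Answer: 10010110000010000000 (614528)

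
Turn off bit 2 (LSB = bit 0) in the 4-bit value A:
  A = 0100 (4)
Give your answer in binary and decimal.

Mask = ~(1 << 2) = 1011
Bit 2 of A is 1, so AND-ing with the mask clears it to 0.
  0100
& 1011
------
  0000

Answer: 0000 (0)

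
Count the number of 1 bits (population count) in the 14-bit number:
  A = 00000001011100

00000001011100
1-bits at positions (from bit 0 = LSB): 2, 3, 4, 6
Count = 4

Answer: 4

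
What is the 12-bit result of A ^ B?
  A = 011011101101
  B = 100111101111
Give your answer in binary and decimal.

Apply ^ to each column (1 where bits differ):
  011011101101
^ 100111101111
--------------
  111100000010

Answer: 111100000010 (3842)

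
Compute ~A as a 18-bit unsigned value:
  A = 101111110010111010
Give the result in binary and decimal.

Flip each bit (0->1, 1->0):
  101111110010111010
  010000001101000101

Answer: 010000001101000101 (66373)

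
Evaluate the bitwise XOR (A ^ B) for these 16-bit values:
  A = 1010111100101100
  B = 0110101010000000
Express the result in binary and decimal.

Apply ^ to each column (1 where bits differ):
  1010111100101100
^ 0110101010000000
------------------
  1100010110101100

Answer: 1100010110101100 (50604)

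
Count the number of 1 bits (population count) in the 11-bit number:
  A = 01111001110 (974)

01111001110
1-bits at positions (from bit 0 = LSB): 1, 2, 3, 6, 7, 8, 9
Count = 7

Answer: 7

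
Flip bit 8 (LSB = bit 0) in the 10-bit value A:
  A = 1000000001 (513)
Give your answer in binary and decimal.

Mask = 1 << 8 = 0100000000
Bit 8 of A is 0; XOR with the mask flips it to 1.
  1000000001
^ 0100000000
------------
  1100000001

Answer: 1100000001 (769)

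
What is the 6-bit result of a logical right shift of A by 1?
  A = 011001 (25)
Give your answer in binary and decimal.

Logical shift right by 1: drop the bottom 1 bit(s), prepend 1 zero(s) on the left.
  011001  ->  keep [01100], discard [1], prepend 0
= 001100

Answer: 001100 (12)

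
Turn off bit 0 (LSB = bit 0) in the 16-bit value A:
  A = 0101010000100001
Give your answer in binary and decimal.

Mask = ~(1 << 0) = 1111111111111110
Bit 0 of A is 1, so AND-ing with the mask clears it to 0.
  0101010000100001
& 1111111111111110
------------------
  0101010000100000

Answer: 0101010000100000 (21536)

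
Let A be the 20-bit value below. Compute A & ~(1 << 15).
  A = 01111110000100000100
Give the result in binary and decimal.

Mask = ~(1 << 15) = 11110111111111111111
Bit 15 of A is 1, so AND-ing with the mask clears it to 0.
  01111110000100000100
& 11110111111111111111
----------------------
  01110110000100000100

Answer: 01110110000100000100 (483588)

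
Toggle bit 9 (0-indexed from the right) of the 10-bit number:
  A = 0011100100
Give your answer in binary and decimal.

Mask = 1 << 9 = 1000000000
Bit 9 of A is 0; XOR with the mask flips it to 1.
  0011100100
^ 1000000000
------------
  1011100100

Answer: 1011100100 (740)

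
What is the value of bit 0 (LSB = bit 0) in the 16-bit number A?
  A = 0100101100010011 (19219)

Bit 0 is the 1st from the right.
  0100101100010011
                 ^
That bit is 1.

Answer: 1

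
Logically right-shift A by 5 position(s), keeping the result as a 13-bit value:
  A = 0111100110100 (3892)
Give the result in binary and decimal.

Logical shift right by 5: drop the bottom 5 bit(s), prepend 5 zero(s) on the left.
  0111100110100  ->  keep [01111001], discard [10100], prepend 00000
= 0000001111001

Answer: 0000001111001 (121)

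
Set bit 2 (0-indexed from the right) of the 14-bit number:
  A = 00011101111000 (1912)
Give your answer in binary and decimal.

Mask = 1 << 2 = 00000000000100
Bit 2 of A is 0, so OR-ing with the mask flips it to 1.
  00011101111000
| 00000000000100
----------------
  00011101111100

Answer: 00011101111100 (1916)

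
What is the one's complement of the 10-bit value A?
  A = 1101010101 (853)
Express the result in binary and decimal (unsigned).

Flip each bit (0->1, 1->0):
  1101010101
  0010101010

Answer: 0010101010 (170)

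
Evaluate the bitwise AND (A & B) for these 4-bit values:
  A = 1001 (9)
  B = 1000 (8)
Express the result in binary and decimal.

Apply & to each column (1 only where both bits are 1):
  1001
& 1000
------
  1000

Answer: 1000 (8)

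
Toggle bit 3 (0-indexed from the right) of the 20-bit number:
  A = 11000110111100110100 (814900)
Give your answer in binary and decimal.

Mask = 1 << 3 = 00000000000000001000
Bit 3 of A is 0; XOR with the mask flips it to 1.
  11000110111100110100
^ 00000000000000001000
----------------------
  11000110111100111100

Answer: 11000110111100111100 (814908)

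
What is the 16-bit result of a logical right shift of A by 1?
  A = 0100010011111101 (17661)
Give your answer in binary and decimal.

Logical shift right by 1: drop the bottom 1 bit(s), prepend 1 zero(s) on the left.
  0100010011111101  ->  keep [010001001111110], discard [1], prepend 0
= 0010001001111110

Answer: 0010001001111110 (8830)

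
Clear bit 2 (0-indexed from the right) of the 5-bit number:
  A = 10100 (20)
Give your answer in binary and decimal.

Mask = ~(1 << 2) = 11011
Bit 2 of A is 1, so AND-ing with the mask clears it to 0.
  10100
& 11011
-------
  10000

Answer: 10000 (16)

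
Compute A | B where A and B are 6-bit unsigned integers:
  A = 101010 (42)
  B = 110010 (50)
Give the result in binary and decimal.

Apply | to each column (1 where either bit is 1):
  101010
| 110010
--------
  111010

Answer: 111010 (58)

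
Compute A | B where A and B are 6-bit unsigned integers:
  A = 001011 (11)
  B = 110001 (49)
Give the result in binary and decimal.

Apply | to each column (1 where either bit is 1):
  001011
| 110001
--------
  111011

Answer: 111011 (59)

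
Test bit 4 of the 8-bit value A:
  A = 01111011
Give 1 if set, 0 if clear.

Bit 4 is the 5th from the right.
  01111011
     ^
That bit is 1.

Answer: 1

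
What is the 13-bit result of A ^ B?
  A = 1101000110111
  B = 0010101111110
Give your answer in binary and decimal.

Apply ^ to each column (1 where bits differ):
  1101000110111
^ 0010101111110
---------------
  1111101001001

Answer: 1111101001001 (8009)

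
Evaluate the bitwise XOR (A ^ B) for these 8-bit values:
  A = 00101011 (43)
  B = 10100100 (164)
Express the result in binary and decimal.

Apply ^ to each column (1 where bits differ):
  00101011
^ 10100100
----------
  10001111

Answer: 10001111 (143)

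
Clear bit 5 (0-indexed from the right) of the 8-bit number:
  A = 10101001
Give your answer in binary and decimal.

Mask = ~(1 << 5) = 11011111
Bit 5 of A is 1, so AND-ing with the mask clears it to 0.
  10101001
& 11011111
----------
  10001001

Answer: 10001001 (137)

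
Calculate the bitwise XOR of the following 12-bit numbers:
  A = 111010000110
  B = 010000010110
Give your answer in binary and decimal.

Apply ^ to each column (1 where bits differ):
  111010000110
^ 010000010110
--------------
  101010010000

Answer: 101010010000 (2704)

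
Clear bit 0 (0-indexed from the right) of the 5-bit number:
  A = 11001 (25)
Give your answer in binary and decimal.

Mask = ~(1 << 0) = 11110
Bit 0 of A is 1, so AND-ing with the mask clears it to 0.
  11001
& 11110
-------
  11000

Answer: 11000 (24)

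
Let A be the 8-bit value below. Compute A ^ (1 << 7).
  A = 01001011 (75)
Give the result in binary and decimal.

Mask = 1 << 7 = 10000000
Bit 7 of A is 0; XOR with the mask flips it to 1.
  01001011
^ 10000000
----------
  11001011

Answer: 11001011 (203)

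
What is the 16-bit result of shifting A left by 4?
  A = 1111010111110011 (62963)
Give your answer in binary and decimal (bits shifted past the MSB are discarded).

Shift left by 4: drop the top 4 bit(s), append 4 zero(s) on the right.
  1111010111110011  ->  discard [1111], keep [010111110011], append 0000
= 0101111100110000

Answer: 0101111100110000 (24368)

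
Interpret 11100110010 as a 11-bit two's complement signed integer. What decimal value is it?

MSB is 1, so the value is negative. Find the magnitude:
1. Invert bits:  00011001101
2. Add 1:        00011001110  = 206
3. Apply sign:   -206

Answer: -206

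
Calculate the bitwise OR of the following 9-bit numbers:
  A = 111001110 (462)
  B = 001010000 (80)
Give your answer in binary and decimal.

Apply | to each column (1 where either bit is 1):
  111001110
| 001010000
-----------
  111011110

Answer: 111011110 (478)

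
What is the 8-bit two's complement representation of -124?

1. Binary of +124:  01111100
2. Invert bits:     10000011
3. Add 1:           10000100

Answer: 10000100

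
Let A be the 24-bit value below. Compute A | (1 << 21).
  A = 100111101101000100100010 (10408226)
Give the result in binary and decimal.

Mask = 1 << 21 = 001000000000000000000000
Bit 21 of A is 0, so OR-ing with the mask flips it to 1.
  100111101101000100100010
| 001000000000000000000000
--------------------------
  101111101101000100100010

Answer: 101111101101000100100010 (12505378)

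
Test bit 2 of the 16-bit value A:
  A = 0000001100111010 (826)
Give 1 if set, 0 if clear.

Bit 2 is the 3rd from the right.
  0000001100111010
               ^
That bit is 0.

Answer: 0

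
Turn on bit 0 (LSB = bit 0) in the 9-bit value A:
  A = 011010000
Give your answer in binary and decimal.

Mask = 1 << 0 = 000000001
Bit 0 of A is 0, so OR-ing with the mask flips it to 1.
  011010000
| 000000001
-----------
  011010001

Answer: 011010001 (209)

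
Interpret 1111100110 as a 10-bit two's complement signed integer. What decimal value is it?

MSB is 1, so the value is negative. Find the magnitude:
1. Invert bits:  0000011001
2. Add 1:        0000011010  = 26
3. Apply sign:   -26

Answer: -26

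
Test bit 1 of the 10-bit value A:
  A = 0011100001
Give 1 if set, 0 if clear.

Bit 1 is the 2nd from the right.
  0011100001
          ^
That bit is 0.

Answer: 0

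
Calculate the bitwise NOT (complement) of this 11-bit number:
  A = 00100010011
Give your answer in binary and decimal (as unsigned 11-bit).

Flip each bit (0->1, 1->0):
  00100010011
  11011101100

Answer: 11011101100 (1772)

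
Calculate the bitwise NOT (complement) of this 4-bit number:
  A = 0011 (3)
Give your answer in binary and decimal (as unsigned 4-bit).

Flip each bit (0->1, 1->0):
  0011
  1100

Answer: 1100 (12)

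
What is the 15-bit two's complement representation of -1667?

1. Binary of +1667:  000011010000011
2. Invert bits:     111100101111100
3. Add 1:           111100101111101

Answer: 111100101111101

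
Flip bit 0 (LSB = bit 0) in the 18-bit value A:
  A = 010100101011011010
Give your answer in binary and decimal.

Mask = 1 << 0 = 000000000000000001
Bit 0 of A is 0; XOR with the mask flips it to 1.
  010100101011011010
^ 000000000000000001
--------------------
  010100101011011011

Answer: 010100101011011011 (84699)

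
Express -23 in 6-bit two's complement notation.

1. Binary of +23:  010111
2. Invert bits:     101000
3. Add 1:           101001

Answer: 101001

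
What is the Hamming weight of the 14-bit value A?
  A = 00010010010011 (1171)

00010010010011
1-bits at positions (from bit 0 = LSB): 0, 1, 4, 7, 10
Count = 5

Answer: 5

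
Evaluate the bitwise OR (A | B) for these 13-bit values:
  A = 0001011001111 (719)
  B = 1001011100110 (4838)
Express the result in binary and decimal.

Apply | to each column (1 where either bit is 1):
  0001011001111
| 1001011100110
---------------
  1001011101111

Answer: 1001011101111 (4847)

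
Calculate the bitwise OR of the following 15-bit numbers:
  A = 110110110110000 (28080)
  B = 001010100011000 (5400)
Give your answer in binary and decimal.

Apply | to each column (1 where either bit is 1):
  110110110110000
| 001010100011000
-----------------
  111110110111000

Answer: 111110110111000 (32184)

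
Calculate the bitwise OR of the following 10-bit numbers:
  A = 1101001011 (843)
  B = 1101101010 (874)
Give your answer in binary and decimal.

Apply | to each column (1 where either bit is 1):
  1101001011
| 1101101010
------------
  1101101011

Answer: 1101101011 (875)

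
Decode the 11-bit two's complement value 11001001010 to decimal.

MSB is 1, so the value is negative. Find the magnitude:
1. Invert bits:  00110110101
2. Add 1:        00110110110  = 438
3. Apply sign:   -438

Answer: -438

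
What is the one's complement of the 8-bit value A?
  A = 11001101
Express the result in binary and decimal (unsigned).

Flip each bit (0->1, 1->0):
  11001101
  00110010

Answer: 00110010 (50)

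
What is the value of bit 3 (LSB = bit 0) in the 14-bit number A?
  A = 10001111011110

Bit 3 is the 4th from the right.
  10001111011110
            ^
That bit is 1.

Answer: 1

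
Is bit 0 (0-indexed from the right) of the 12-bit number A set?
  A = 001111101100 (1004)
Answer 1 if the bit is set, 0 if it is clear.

Bit 0 is the 1st from the right.
  001111101100
             ^
That bit is 0.

Answer: 0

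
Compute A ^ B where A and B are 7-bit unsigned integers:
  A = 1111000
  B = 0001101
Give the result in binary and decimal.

Apply ^ to each column (1 where bits differ):
  1111000
^ 0001101
---------
  1110101

Answer: 1110101 (117)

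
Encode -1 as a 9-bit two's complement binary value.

1. Binary of +1:  000000001
2. Invert bits:     111111110
3. Add 1:           111111111

Answer: 111111111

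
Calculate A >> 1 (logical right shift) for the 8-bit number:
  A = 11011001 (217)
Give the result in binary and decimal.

Logical shift right by 1: drop the bottom 1 bit(s), prepend 1 zero(s) on the left.
  11011001  ->  keep [1101100], discard [1], prepend 0
= 01101100

Answer: 01101100 (108)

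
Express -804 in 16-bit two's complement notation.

1. Binary of +804:  0000001100100100
2. Invert bits:     1111110011011011
3. Add 1:           1111110011011100

Answer: 1111110011011100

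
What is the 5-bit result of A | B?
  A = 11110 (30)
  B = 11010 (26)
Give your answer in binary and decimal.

Apply | to each column (1 where either bit is 1):
  11110
| 11010
-------
  11110

Answer: 11110 (30)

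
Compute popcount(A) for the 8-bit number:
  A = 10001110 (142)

10001110
1-bits at positions (from bit 0 = LSB): 1, 2, 3, 7
Count = 4

Answer: 4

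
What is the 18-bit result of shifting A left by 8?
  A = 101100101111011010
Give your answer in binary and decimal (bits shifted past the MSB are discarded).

Shift left by 8: drop the top 8 bit(s), append 8 zero(s) on the right.
  101100101111011010  ->  discard [10110010], keep [1111011010], append 00000000
= 111101101000000000

Answer: 111101101000000000 (252416)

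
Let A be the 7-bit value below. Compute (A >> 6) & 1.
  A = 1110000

Bit 6 is the 7th from the right.
  1110000
  ^
That bit is 1.

Answer: 1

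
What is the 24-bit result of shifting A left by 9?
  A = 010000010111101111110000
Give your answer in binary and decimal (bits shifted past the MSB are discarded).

Shift left by 9: drop the top 9 bit(s), append 9 zero(s) on the right.
  010000010111101111110000  ->  discard [010000010], keep [111101111110000], append 000000000
= 111101111110000000000000

Answer: 111101111110000000000000 (16244736)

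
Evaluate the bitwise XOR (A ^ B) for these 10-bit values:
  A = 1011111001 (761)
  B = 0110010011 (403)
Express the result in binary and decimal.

Apply ^ to each column (1 where bits differ):
  1011111001
^ 0110010011
------------
  1101101010

Answer: 1101101010 (874)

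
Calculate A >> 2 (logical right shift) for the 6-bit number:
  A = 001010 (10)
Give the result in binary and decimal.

Logical shift right by 2: drop the bottom 2 bit(s), prepend 2 zero(s) on the left.
  001010  ->  keep [0010], discard [10], prepend 00
= 000010

Answer: 000010 (2)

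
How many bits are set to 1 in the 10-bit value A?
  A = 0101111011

0101111011
1-bits at positions (from bit 0 = LSB): 0, 1, 3, 4, 5, 6, 8
Count = 7

Answer: 7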